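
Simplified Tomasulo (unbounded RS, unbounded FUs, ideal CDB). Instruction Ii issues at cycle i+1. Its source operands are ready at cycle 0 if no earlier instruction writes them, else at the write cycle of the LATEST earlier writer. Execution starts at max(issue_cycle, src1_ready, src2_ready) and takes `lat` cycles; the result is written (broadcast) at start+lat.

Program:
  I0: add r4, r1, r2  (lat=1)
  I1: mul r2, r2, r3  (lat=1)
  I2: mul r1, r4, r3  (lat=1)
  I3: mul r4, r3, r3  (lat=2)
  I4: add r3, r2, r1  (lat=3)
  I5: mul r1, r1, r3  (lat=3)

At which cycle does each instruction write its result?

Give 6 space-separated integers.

I0 add r4: issue@1 deps=(None,None) exec_start@1 write@2
I1 mul r2: issue@2 deps=(None,None) exec_start@2 write@3
I2 mul r1: issue@3 deps=(0,None) exec_start@3 write@4
I3 mul r4: issue@4 deps=(None,None) exec_start@4 write@6
I4 add r3: issue@5 deps=(1,2) exec_start@5 write@8
I5 mul r1: issue@6 deps=(2,4) exec_start@8 write@11

Answer: 2 3 4 6 8 11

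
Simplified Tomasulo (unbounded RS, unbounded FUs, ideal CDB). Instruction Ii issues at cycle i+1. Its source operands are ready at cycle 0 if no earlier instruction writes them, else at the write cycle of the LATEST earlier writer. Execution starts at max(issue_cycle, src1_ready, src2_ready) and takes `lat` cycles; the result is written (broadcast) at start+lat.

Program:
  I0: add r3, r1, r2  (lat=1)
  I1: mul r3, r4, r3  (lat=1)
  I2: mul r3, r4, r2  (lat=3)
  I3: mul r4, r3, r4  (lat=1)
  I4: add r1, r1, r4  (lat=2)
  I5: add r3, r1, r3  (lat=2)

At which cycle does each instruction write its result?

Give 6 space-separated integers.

I0 add r3: issue@1 deps=(None,None) exec_start@1 write@2
I1 mul r3: issue@2 deps=(None,0) exec_start@2 write@3
I2 mul r3: issue@3 deps=(None,None) exec_start@3 write@6
I3 mul r4: issue@4 deps=(2,None) exec_start@6 write@7
I4 add r1: issue@5 deps=(None,3) exec_start@7 write@9
I5 add r3: issue@6 deps=(4,2) exec_start@9 write@11

Answer: 2 3 6 7 9 11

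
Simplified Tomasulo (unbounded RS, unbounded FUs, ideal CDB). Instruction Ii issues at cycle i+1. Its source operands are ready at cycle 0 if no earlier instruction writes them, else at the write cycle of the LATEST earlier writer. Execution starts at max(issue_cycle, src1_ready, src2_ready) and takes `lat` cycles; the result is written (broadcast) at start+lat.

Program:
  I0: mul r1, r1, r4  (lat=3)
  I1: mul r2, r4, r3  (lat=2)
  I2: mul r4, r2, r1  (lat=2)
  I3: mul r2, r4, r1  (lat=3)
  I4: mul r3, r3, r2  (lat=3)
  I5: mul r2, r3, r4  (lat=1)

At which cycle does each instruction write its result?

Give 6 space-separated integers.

I0 mul r1: issue@1 deps=(None,None) exec_start@1 write@4
I1 mul r2: issue@2 deps=(None,None) exec_start@2 write@4
I2 mul r4: issue@3 deps=(1,0) exec_start@4 write@6
I3 mul r2: issue@4 deps=(2,0) exec_start@6 write@9
I4 mul r3: issue@5 deps=(None,3) exec_start@9 write@12
I5 mul r2: issue@6 deps=(4,2) exec_start@12 write@13

Answer: 4 4 6 9 12 13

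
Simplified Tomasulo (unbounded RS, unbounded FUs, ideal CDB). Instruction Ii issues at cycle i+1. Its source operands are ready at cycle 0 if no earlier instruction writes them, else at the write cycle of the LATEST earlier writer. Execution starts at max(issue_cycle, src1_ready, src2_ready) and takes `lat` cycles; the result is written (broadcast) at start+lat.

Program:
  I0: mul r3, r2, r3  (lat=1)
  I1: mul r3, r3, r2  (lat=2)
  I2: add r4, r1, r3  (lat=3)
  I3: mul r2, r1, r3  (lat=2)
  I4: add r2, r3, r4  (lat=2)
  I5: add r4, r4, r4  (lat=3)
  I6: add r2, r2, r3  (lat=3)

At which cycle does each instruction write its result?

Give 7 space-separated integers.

Answer: 2 4 7 6 9 10 12

Derivation:
I0 mul r3: issue@1 deps=(None,None) exec_start@1 write@2
I1 mul r3: issue@2 deps=(0,None) exec_start@2 write@4
I2 add r4: issue@3 deps=(None,1) exec_start@4 write@7
I3 mul r2: issue@4 deps=(None,1) exec_start@4 write@6
I4 add r2: issue@5 deps=(1,2) exec_start@7 write@9
I5 add r4: issue@6 deps=(2,2) exec_start@7 write@10
I6 add r2: issue@7 deps=(4,1) exec_start@9 write@12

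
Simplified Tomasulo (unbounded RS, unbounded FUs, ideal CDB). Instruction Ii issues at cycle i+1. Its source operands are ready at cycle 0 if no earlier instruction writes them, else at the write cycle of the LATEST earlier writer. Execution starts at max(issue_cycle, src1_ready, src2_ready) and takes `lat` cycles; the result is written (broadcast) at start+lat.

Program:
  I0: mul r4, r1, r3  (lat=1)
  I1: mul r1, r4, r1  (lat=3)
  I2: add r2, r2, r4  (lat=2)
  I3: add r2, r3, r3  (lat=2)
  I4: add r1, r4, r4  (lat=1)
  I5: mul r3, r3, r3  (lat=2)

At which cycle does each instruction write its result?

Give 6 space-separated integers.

I0 mul r4: issue@1 deps=(None,None) exec_start@1 write@2
I1 mul r1: issue@2 deps=(0,None) exec_start@2 write@5
I2 add r2: issue@3 deps=(None,0) exec_start@3 write@5
I3 add r2: issue@4 deps=(None,None) exec_start@4 write@6
I4 add r1: issue@5 deps=(0,0) exec_start@5 write@6
I5 mul r3: issue@6 deps=(None,None) exec_start@6 write@8

Answer: 2 5 5 6 6 8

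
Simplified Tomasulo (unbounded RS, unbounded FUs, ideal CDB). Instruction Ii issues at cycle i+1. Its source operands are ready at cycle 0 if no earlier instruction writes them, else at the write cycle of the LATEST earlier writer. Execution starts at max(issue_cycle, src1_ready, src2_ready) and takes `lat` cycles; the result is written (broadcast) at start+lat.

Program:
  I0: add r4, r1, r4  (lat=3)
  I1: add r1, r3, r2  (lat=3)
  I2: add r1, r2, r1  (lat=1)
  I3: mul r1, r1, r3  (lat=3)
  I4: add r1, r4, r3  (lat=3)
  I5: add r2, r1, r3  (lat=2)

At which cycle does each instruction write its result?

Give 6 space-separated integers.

I0 add r4: issue@1 deps=(None,None) exec_start@1 write@4
I1 add r1: issue@2 deps=(None,None) exec_start@2 write@5
I2 add r1: issue@3 deps=(None,1) exec_start@5 write@6
I3 mul r1: issue@4 deps=(2,None) exec_start@6 write@9
I4 add r1: issue@5 deps=(0,None) exec_start@5 write@8
I5 add r2: issue@6 deps=(4,None) exec_start@8 write@10

Answer: 4 5 6 9 8 10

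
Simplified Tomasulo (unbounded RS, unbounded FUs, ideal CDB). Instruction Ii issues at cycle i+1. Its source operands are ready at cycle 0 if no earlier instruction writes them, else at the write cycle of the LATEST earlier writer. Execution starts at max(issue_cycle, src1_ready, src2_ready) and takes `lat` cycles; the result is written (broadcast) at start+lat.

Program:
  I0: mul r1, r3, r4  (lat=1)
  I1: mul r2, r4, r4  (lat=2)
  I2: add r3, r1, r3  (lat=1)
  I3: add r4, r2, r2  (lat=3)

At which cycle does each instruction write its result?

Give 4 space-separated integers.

I0 mul r1: issue@1 deps=(None,None) exec_start@1 write@2
I1 mul r2: issue@2 deps=(None,None) exec_start@2 write@4
I2 add r3: issue@3 deps=(0,None) exec_start@3 write@4
I3 add r4: issue@4 deps=(1,1) exec_start@4 write@7

Answer: 2 4 4 7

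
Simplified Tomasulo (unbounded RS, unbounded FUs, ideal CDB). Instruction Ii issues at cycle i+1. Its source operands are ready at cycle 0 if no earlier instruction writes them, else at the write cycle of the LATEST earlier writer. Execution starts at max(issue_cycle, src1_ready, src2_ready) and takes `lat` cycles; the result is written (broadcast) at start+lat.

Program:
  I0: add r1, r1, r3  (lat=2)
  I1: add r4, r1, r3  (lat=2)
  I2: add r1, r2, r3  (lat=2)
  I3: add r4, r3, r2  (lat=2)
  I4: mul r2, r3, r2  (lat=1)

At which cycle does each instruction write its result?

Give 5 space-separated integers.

Answer: 3 5 5 6 6

Derivation:
I0 add r1: issue@1 deps=(None,None) exec_start@1 write@3
I1 add r4: issue@2 deps=(0,None) exec_start@3 write@5
I2 add r1: issue@3 deps=(None,None) exec_start@3 write@5
I3 add r4: issue@4 deps=(None,None) exec_start@4 write@6
I4 mul r2: issue@5 deps=(None,None) exec_start@5 write@6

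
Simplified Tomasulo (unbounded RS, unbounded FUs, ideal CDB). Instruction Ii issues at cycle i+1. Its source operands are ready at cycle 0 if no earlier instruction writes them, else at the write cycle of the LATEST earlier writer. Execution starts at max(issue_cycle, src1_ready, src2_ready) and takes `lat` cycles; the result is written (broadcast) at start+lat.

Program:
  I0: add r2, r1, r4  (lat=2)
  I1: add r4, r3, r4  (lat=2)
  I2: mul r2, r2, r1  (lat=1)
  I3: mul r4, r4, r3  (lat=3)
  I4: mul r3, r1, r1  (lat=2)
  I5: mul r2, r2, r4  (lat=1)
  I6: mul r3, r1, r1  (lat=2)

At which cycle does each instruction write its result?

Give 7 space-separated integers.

Answer: 3 4 4 7 7 8 9

Derivation:
I0 add r2: issue@1 deps=(None,None) exec_start@1 write@3
I1 add r4: issue@2 deps=(None,None) exec_start@2 write@4
I2 mul r2: issue@3 deps=(0,None) exec_start@3 write@4
I3 mul r4: issue@4 deps=(1,None) exec_start@4 write@7
I4 mul r3: issue@5 deps=(None,None) exec_start@5 write@7
I5 mul r2: issue@6 deps=(2,3) exec_start@7 write@8
I6 mul r3: issue@7 deps=(None,None) exec_start@7 write@9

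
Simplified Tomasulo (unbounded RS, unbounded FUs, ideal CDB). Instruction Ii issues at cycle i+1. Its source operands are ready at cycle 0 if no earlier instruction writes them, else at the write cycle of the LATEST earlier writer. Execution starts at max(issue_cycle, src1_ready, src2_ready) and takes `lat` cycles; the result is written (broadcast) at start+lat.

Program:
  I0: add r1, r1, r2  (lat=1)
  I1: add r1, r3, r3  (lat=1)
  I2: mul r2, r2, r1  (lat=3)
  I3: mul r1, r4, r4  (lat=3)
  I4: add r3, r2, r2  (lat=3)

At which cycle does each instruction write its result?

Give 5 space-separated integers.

I0 add r1: issue@1 deps=(None,None) exec_start@1 write@2
I1 add r1: issue@2 deps=(None,None) exec_start@2 write@3
I2 mul r2: issue@3 deps=(None,1) exec_start@3 write@6
I3 mul r1: issue@4 deps=(None,None) exec_start@4 write@7
I4 add r3: issue@5 deps=(2,2) exec_start@6 write@9

Answer: 2 3 6 7 9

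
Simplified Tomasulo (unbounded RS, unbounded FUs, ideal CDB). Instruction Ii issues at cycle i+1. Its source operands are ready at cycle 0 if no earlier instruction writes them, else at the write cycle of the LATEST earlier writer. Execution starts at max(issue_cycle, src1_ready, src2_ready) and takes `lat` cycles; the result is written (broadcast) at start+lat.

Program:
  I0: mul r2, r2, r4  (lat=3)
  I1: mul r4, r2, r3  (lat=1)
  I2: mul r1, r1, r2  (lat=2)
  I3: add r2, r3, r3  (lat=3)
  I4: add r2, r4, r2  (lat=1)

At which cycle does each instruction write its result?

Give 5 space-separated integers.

I0 mul r2: issue@1 deps=(None,None) exec_start@1 write@4
I1 mul r4: issue@2 deps=(0,None) exec_start@4 write@5
I2 mul r1: issue@3 deps=(None,0) exec_start@4 write@6
I3 add r2: issue@4 deps=(None,None) exec_start@4 write@7
I4 add r2: issue@5 deps=(1,3) exec_start@7 write@8

Answer: 4 5 6 7 8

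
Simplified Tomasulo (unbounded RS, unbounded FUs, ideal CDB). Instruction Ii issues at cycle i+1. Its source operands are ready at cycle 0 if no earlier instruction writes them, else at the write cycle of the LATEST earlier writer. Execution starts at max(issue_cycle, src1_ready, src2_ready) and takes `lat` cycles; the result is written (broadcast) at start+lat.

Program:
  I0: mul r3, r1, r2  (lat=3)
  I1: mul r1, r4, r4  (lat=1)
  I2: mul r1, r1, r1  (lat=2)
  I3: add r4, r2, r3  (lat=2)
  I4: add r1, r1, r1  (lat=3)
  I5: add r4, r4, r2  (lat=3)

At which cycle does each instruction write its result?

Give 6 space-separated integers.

I0 mul r3: issue@1 deps=(None,None) exec_start@1 write@4
I1 mul r1: issue@2 deps=(None,None) exec_start@2 write@3
I2 mul r1: issue@3 deps=(1,1) exec_start@3 write@5
I3 add r4: issue@4 deps=(None,0) exec_start@4 write@6
I4 add r1: issue@5 deps=(2,2) exec_start@5 write@8
I5 add r4: issue@6 deps=(3,None) exec_start@6 write@9

Answer: 4 3 5 6 8 9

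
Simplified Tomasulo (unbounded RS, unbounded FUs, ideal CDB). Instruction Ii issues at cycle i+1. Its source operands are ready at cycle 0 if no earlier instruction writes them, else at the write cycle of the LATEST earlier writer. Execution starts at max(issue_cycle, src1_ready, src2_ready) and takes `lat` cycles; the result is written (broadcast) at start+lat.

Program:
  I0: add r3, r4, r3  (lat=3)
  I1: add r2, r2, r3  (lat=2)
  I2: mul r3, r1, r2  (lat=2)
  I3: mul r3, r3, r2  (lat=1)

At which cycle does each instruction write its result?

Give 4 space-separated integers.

I0 add r3: issue@1 deps=(None,None) exec_start@1 write@4
I1 add r2: issue@2 deps=(None,0) exec_start@4 write@6
I2 mul r3: issue@3 deps=(None,1) exec_start@6 write@8
I3 mul r3: issue@4 deps=(2,1) exec_start@8 write@9

Answer: 4 6 8 9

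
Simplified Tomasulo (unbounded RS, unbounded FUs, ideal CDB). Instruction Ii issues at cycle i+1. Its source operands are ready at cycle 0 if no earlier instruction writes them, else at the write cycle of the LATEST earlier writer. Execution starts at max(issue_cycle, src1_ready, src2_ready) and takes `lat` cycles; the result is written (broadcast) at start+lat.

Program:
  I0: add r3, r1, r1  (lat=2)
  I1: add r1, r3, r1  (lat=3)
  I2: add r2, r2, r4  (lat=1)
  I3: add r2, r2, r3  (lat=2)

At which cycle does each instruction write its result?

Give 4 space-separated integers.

I0 add r3: issue@1 deps=(None,None) exec_start@1 write@3
I1 add r1: issue@2 deps=(0,None) exec_start@3 write@6
I2 add r2: issue@3 deps=(None,None) exec_start@3 write@4
I3 add r2: issue@4 deps=(2,0) exec_start@4 write@6

Answer: 3 6 4 6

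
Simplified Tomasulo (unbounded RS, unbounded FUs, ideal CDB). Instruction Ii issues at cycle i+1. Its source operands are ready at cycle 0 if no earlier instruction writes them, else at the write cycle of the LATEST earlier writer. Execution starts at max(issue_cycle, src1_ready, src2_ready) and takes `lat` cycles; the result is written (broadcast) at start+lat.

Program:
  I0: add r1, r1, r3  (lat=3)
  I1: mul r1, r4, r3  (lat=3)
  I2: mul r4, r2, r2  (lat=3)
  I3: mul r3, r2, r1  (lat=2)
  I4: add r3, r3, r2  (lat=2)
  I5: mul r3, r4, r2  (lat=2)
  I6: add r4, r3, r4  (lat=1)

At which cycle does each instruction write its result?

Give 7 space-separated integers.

I0 add r1: issue@1 deps=(None,None) exec_start@1 write@4
I1 mul r1: issue@2 deps=(None,None) exec_start@2 write@5
I2 mul r4: issue@3 deps=(None,None) exec_start@3 write@6
I3 mul r3: issue@4 deps=(None,1) exec_start@5 write@7
I4 add r3: issue@5 deps=(3,None) exec_start@7 write@9
I5 mul r3: issue@6 deps=(2,None) exec_start@6 write@8
I6 add r4: issue@7 deps=(5,2) exec_start@8 write@9

Answer: 4 5 6 7 9 8 9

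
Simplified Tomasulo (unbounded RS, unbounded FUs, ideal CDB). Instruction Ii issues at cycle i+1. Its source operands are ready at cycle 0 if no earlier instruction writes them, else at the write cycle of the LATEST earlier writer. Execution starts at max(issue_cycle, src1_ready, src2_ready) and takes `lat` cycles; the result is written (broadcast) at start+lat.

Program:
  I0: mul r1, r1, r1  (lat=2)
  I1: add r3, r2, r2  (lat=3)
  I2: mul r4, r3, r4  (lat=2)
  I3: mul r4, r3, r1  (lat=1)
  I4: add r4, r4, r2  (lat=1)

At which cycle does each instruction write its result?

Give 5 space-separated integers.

I0 mul r1: issue@1 deps=(None,None) exec_start@1 write@3
I1 add r3: issue@2 deps=(None,None) exec_start@2 write@5
I2 mul r4: issue@3 deps=(1,None) exec_start@5 write@7
I3 mul r4: issue@4 deps=(1,0) exec_start@5 write@6
I4 add r4: issue@5 deps=(3,None) exec_start@6 write@7

Answer: 3 5 7 6 7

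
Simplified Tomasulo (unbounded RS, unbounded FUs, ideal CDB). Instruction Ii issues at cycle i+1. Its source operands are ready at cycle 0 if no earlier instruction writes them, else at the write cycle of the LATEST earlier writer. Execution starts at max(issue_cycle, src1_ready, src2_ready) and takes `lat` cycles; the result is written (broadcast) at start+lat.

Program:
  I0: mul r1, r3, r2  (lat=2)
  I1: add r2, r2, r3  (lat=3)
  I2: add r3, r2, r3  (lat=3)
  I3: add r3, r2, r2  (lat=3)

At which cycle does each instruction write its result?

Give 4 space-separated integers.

I0 mul r1: issue@1 deps=(None,None) exec_start@1 write@3
I1 add r2: issue@2 deps=(None,None) exec_start@2 write@5
I2 add r3: issue@3 deps=(1,None) exec_start@5 write@8
I3 add r3: issue@4 deps=(1,1) exec_start@5 write@8

Answer: 3 5 8 8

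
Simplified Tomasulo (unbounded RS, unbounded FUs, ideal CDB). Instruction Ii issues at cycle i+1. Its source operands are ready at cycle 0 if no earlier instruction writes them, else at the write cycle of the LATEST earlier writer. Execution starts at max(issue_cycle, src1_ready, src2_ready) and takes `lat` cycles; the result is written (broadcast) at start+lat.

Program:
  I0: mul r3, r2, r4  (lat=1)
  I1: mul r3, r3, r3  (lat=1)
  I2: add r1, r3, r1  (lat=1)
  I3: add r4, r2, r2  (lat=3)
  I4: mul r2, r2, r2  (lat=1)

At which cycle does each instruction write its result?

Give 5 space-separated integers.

Answer: 2 3 4 7 6

Derivation:
I0 mul r3: issue@1 deps=(None,None) exec_start@1 write@2
I1 mul r3: issue@2 deps=(0,0) exec_start@2 write@3
I2 add r1: issue@3 deps=(1,None) exec_start@3 write@4
I3 add r4: issue@4 deps=(None,None) exec_start@4 write@7
I4 mul r2: issue@5 deps=(None,None) exec_start@5 write@6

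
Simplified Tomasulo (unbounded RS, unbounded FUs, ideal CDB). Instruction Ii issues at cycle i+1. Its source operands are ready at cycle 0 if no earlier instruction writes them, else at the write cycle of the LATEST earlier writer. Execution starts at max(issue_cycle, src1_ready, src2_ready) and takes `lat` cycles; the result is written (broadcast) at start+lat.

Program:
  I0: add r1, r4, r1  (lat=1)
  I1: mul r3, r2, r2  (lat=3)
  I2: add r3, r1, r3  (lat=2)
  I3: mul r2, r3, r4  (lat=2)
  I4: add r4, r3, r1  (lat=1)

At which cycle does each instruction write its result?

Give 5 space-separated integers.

Answer: 2 5 7 9 8

Derivation:
I0 add r1: issue@1 deps=(None,None) exec_start@1 write@2
I1 mul r3: issue@2 deps=(None,None) exec_start@2 write@5
I2 add r3: issue@3 deps=(0,1) exec_start@5 write@7
I3 mul r2: issue@4 deps=(2,None) exec_start@7 write@9
I4 add r4: issue@5 deps=(2,0) exec_start@7 write@8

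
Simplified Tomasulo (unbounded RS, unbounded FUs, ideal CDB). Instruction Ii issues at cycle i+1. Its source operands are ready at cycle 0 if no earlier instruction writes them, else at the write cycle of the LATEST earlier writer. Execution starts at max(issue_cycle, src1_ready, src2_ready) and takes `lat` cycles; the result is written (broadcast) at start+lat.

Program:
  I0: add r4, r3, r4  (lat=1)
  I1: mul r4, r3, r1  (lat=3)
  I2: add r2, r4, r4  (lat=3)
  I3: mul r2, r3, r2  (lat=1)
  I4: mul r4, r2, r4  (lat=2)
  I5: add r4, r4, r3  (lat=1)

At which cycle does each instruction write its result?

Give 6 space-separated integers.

I0 add r4: issue@1 deps=(None,None) exec_start@1 write@2
I1 mul r4: issue@2 deps=(None,None) exec_start@2 write@5
I2 add r2: issue@3 deps=(1,1) exec_start@5 write@8
I3 mul r2: issue@4 deps=(None,2) exec_start@8 write@9
I4 mul r4: issue@5 deps=(3,1) exec_start@9 write@11
I5 add r4: issue@6 deps=(4,None) exec_start@11 write@12

Answer: 2 5 8 9 11 12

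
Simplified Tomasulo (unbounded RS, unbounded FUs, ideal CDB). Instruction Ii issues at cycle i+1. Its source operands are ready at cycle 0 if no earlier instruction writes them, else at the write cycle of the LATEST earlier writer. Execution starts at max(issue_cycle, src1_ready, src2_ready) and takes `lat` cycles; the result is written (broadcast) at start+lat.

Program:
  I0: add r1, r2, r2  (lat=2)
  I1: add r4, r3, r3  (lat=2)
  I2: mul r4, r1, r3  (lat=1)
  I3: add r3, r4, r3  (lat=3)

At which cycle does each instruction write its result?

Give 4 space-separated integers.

Answer: 3 4 4 7

Derivation:
I0 add r1: issue@1 deps=(None,None) exec_start@1 write@3
I1 add r4: issue@2 deps=(None,None) exec_start@2 write@4
I2 mul r4: issue@3 deps=(0,None) exec_start@3 write@4
I3 add r3: issue@4 deps=(2,None) exec_start@4 write@7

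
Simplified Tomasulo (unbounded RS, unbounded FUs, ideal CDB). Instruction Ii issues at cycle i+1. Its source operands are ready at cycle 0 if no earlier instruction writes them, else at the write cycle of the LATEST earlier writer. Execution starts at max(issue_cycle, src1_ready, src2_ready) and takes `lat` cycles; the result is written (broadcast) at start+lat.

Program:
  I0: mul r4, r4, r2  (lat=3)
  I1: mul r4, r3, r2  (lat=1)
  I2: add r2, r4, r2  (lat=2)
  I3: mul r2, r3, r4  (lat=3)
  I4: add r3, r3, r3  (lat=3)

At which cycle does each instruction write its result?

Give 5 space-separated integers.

Answer: 4 3 5 7 8

Derivation:
I0 mul r4: issue@1 deps=(None,None) exec_start@1 write@4
I1 mul r4: issue@2 deps=(None,None) exec_start@2 write@3
I2 add r2: issue@3 deps=(1,None) exec_start@3 write@5
I3 mul r2: issue@4 deps=(None,1) exec_start@4 write@7
I4 add r3: issue@5 deps=(None,None) exec_start@5 write@8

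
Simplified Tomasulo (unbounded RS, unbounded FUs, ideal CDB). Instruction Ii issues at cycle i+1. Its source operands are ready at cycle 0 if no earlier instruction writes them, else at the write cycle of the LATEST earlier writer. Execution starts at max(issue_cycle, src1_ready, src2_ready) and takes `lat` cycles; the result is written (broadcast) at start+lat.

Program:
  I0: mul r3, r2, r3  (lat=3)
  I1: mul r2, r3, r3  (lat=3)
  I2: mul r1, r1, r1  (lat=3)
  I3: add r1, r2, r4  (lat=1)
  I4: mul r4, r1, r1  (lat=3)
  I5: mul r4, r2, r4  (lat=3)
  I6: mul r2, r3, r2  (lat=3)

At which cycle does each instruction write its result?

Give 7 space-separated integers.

I0 mul r3: issue@1 deps=(None,None) exec_start@1 write@4
I1 mul r2: issue@2 deps=(0,0) exec_start@4 write@7
I2 mul r1: issue@3 deps=(None,None) exec_start@3 write@6
I3 add r1: issue@4 deps=(1,None) exec_start@7 write@8
I4 mul r4: issue@5 deps=(3,3) exec_start@8 write@11
I5 mul r4: issue@6 deps=(1,4) exec_start@11 write@14
I6 mul r2: issue@7 deps=(0,1) exec_start@7 write@10

Answer: 4 7 6 8 11 14 10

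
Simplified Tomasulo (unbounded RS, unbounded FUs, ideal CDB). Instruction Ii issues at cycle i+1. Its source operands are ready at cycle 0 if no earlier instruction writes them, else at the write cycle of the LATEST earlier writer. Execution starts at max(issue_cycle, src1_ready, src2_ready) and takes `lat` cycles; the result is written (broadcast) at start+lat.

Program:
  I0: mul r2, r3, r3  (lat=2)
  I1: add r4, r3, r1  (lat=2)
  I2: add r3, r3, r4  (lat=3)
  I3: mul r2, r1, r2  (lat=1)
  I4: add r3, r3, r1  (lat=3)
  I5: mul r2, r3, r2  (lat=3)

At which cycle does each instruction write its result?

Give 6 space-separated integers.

I0 mul r2: issue@1 deps=(None,None) exec_start@1 write@3
I1 add r4: issue@2 deps=(None,None) exec_start@2 write@4
I2 add r3: issue@3 deps=(None,1) exec_start@4 write@7
I3 mul r2: issue@4 deps=(None,0) exec_start@4 write@5
I4 add r3: issue@5 deps=(2,None) exec_start@7 write@10
I5 mul r2: issue@6 deps=(4,3) exec_start@10 write@13

Answer: 3 4 7 5 10 13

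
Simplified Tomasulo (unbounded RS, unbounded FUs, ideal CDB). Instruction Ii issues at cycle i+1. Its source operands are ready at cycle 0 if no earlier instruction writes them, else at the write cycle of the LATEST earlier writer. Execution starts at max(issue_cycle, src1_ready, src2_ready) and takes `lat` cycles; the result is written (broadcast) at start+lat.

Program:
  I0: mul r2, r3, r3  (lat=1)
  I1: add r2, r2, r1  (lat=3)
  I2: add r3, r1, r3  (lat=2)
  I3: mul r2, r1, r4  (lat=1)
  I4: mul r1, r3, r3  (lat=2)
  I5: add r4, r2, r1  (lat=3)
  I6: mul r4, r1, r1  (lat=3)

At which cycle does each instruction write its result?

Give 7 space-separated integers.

Answer: 2 5 5 5 7 10 10

Derivation:
I0 mul r2: issue@1 deps=(None,None) exec_start@1 write@2
I1 add r2: issue@2 deps=(0,None) exec_start@2 write@5
I2 add r3: issue@3 deps=(None,None) exec_start@3 write@5
I3 mul r2: issue@4 deps=(None,None) exec_start@4 write@5
I4 mul r1: issue@5 deps=(2,2) exec_start@5 write@7
I5 add r4: issue@6 deps=(3,4) exec_start@7 write@10
I6 mul r4: issue@7 deps=(4,4) exec_start@7 write@10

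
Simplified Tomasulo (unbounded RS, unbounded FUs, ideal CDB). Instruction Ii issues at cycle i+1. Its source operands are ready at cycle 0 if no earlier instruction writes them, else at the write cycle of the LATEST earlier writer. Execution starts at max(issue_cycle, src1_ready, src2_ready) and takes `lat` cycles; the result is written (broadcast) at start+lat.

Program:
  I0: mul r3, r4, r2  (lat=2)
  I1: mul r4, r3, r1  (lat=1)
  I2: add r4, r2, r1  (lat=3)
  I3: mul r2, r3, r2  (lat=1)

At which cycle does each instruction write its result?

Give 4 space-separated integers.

I0 mul r3: issue@1 deps=(None,None) exec_start@1 write@3
I1 mul r4: issue@2 deps=(0,None) exec_start@3 write@4
I2 add r4: issue@3 deps=(None,None) exec_start@3 write@6
I3 mul r2: issue@4 deps=(0,None) exec_start@4 write@5

Answer: 3 4 6 5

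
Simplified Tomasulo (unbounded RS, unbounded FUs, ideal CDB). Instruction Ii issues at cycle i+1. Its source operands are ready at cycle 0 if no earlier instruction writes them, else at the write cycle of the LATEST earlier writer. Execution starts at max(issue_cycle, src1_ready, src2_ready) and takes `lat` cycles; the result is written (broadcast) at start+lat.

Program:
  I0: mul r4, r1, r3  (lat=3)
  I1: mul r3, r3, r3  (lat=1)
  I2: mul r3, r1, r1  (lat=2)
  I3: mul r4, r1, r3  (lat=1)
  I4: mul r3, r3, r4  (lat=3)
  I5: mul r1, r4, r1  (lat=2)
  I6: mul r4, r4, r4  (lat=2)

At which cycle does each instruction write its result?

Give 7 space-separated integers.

Answer: 4 3 5 6 9 8 9

Derivation:
I0 mul r4: issue@1 deps=(None,None) exec_start@1 write@4
I1 mul r3: issue@2 deps=(None,None) exec_start@2 write@3
I2 mul r3: issue@3 deps=(None,None) exec_start@3 write@5
I3 mul r4: issue@4 deps=(None,2) exec_start@5 write@6
I4 mul r3: issue@5 deps=(2,3) exec_start@6 write@9
I5 mul r1: issue@6 deps=(3,None) exec_start@6 write@8
I6 mul r4: issue@7 deps=(3,3) exec_start@7 write@9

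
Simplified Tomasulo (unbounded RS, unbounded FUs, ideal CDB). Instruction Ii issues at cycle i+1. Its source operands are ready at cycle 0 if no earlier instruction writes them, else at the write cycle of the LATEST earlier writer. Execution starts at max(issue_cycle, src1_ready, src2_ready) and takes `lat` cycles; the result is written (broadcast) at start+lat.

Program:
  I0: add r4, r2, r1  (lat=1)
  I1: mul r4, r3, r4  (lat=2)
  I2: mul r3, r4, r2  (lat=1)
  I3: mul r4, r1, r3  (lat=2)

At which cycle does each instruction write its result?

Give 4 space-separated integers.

I0 add r4: issue@1 deps=(None,None) exec_start@1 write@2
I1 mul r4: issue@2 deps=(None,0) exec_start@2 write@4
I2 mul r3: issue@3 deps=(1,None) exec_start@4 write@5
I3 mul r4: issue@4 deps=(None,2) exec_start@5 write@7

Answer: 2 4 5 7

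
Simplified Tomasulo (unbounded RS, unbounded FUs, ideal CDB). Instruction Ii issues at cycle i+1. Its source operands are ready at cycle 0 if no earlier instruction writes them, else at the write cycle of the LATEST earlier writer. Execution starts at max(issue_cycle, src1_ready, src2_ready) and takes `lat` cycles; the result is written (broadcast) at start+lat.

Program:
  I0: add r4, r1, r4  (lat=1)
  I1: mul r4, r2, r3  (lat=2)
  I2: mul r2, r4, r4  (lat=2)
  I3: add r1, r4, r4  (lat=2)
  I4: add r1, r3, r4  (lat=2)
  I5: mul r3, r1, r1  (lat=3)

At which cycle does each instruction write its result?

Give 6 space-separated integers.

I0 add r4: issue@1 deps=(None,None) exec_start@1 write@2
I1 mul r4: issue@2 deps=(None,None) exec_start@2 write@4
I2 mul r2: issue@3 deps=(1,1) exec_start@4 write@6
I3 add r1: issue@4 deps=(1,1) exec_start@4 write@6
I4 add r1: issue@5 deps=(None,1) exec_start@5 write@7
I5 mul r3: issue@6 deps=(4,4) exec_start@7 write@10

Answer: 2 4 6 6 7 10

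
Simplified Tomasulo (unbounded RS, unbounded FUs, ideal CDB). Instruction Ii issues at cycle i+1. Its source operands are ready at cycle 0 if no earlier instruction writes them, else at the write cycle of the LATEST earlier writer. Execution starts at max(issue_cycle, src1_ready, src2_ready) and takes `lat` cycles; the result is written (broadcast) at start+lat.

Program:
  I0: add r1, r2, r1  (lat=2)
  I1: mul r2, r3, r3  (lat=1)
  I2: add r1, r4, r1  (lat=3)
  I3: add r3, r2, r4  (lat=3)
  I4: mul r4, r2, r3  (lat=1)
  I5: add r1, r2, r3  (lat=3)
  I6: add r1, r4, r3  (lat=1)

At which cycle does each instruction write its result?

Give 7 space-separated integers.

Answer: 3 3 6 7 8 10 9

Derivation:
I0 add r1: issue@1 deps=(None,None) exec_start@1 write@3
I1 mul r2: issue@2 deps=(None,None) exec_start@2 write@3
I2 add r1: issue@3 deps=(None,0) exec_start@3 write@6
I3 add r3: issue@4 deps=(1,None) exec_start@4 write@7
I4 mul r4: issue@5 deps=(1,3) exec_start@7 write@8
I5 add r1: issue@6 deps=(1,3) exec_start@7 write@10
I6 add r1: issue@7 deps=(4,3) exec_start@8 write@9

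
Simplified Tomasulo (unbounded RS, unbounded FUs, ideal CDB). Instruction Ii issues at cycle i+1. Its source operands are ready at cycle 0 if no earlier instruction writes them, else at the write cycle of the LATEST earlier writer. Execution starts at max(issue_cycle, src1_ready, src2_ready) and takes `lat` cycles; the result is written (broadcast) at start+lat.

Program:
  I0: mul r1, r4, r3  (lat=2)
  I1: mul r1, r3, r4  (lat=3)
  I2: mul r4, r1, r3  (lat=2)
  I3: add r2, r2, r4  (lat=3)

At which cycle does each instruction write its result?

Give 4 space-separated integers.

Answer: 3 5 7 10

Derivation:
I0 mul r1: issue@1 deps=(None,None) exec_start@1 write@3
I1 mul r1: issue@2 deps=(None,None) exec_start@2 write@5
I2 mul r4: issue@3 deps=(1,None) exec_start@5 write@7
I3 add r2: issue@4 deps=(None,2) exec_start@7 write@10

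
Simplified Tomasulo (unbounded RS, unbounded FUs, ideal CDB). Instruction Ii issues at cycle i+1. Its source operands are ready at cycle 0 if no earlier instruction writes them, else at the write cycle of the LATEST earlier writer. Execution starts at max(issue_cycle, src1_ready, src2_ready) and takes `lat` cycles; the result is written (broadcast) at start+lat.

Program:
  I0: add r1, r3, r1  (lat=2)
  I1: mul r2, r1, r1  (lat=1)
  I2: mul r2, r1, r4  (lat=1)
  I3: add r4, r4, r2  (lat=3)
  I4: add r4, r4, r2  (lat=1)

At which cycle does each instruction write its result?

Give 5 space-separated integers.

Answer: 3 4 4 7 8

Derivation:
I0 add r1: issue@1 deps=(None,None) exec_start@1 write@3
I1 mul r2: issue@2 deps=(0,0) exec_start@3 write@4
I2 mul r2: issue@3 deps=(0,None) exec_start@3 write@4
I3 add r4: issue@4 deps=(None,2) exec_start@4 write@7
I4 add r4: issue@5 deps=(3,2) exec_start@7 write@8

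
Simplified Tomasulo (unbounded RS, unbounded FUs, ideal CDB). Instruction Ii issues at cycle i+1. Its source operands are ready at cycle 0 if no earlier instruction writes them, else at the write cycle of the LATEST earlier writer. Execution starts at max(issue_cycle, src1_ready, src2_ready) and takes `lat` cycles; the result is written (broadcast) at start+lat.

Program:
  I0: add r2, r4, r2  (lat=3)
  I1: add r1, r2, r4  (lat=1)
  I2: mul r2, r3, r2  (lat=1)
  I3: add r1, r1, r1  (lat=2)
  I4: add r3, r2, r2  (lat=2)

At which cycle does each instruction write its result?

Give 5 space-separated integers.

Answer: 4 5 5 7 7

Derivation:
I0 add r2: issue@1 deps=(None,None) exec_start@1 write@4
I1 add r1: issue@2 deps=(0,None) exec_start@4 write@5
I2 mul r2: issue@3 deps=(None,0) exec_start@4 write@5
I3 add r1: issue@4 deps=(1,1) exec_start@5 write@7
I4 add r3: issue@5 deps=(2,2) exec_start@5 write@7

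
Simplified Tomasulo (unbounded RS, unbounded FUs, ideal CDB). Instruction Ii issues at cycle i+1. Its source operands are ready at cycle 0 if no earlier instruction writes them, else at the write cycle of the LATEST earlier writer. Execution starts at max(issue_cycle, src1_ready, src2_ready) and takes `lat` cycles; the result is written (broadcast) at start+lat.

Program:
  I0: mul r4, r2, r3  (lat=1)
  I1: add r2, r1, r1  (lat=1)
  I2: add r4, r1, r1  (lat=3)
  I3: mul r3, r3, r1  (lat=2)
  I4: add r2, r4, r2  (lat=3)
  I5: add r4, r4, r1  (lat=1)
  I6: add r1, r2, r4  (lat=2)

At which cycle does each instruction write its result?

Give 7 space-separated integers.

Answer: 2 3 6 6 9 7 11

Derivation:
I0 mul r4: issue@1 deps=(None,None) exec_start@1 write@2
I1 add r2: issue@2 deps=(None,None) exec_start@2 write@3
I2 add r4: issue@3 deps=(None,None) exec_start@3 write@6
I3 mul r3: issue@4 deps=(None,None) exec_start@4 write@6
I4 add r2: issue@5 deps=(2,1) exec_start@6 write@9
I5 add r4: issue@6 deps=(2,None) exec_start@6 write@7
I6 add r1: issue@7 deps=(4,5) exec_start@9 write@11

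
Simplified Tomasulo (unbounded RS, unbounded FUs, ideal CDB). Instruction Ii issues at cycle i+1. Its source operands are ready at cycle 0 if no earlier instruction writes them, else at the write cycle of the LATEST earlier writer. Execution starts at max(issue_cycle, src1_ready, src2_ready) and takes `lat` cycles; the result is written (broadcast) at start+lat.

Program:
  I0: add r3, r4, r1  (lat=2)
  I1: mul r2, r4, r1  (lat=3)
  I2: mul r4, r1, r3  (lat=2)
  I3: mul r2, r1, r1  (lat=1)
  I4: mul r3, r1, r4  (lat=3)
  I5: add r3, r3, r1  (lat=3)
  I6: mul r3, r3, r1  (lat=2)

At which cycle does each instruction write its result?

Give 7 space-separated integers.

I0 add r3: issue@1 deps=(None,None) exec_start@1 write@3
I1 mul r2: issue@2 deps=(None,None) exec_start@2 write@5
I2 mul r4: issue@3 deps=(None,0) exec_start@3 write@5
I3 mul r2: issue@4 deps=(None,None) exec_start@4 write@5
I4 mul r3: issue@5 deps=(None,2) exec_start@5 write@8
I5 add r3: issue@6 deps=(4,None) exec_start@8 write@11
I6 mul r3: issue@7 deps=(5,None) exec_start@11 write@13

Answer: 3 5 5 5 8 11 13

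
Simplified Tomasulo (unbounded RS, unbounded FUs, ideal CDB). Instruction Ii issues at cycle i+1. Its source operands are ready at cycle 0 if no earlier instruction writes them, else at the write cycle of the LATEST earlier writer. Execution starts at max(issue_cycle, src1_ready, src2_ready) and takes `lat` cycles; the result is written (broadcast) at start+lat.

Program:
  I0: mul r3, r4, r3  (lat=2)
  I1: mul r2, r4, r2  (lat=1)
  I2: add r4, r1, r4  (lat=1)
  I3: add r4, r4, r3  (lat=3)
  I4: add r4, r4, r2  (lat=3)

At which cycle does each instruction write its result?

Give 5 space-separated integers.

Answer: 3 3 4 7 10

Derivation:
I0 mul r3: issue@1 deps=(None,None) exec_start@1 write@3
I1 mul r2: issue@2 deps=(None,None) exec_start@2 write@3
I2 add r4: issue@3 deps=(None,None) exec_start@3 write@4
I3 add r4: issue@4 deps=(2,0) exec_start@4 write@7
I4 add r4: issue@5 deps=(3,1) exec_start@7 write@10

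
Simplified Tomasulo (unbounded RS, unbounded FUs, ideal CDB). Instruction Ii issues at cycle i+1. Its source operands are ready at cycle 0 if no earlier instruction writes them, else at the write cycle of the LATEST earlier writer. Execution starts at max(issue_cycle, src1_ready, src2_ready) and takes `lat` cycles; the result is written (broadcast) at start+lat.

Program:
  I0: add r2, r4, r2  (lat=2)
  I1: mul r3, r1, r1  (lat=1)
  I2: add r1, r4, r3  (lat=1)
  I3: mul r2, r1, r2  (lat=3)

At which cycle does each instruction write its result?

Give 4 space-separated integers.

Answer: 3 3 4 7

Derivation:
I0 add r2: issue@1 deps=(None,None) exec_start@1 write@3
I1 mul r3: issue@2 deps=(None,None) exec_start@2 write@3
I2 add r1: issue@3 deps=(None,1) exec_start@3 write@4
I3 mul r2: issue@4 deps=(2,0) exec_start@4 write@7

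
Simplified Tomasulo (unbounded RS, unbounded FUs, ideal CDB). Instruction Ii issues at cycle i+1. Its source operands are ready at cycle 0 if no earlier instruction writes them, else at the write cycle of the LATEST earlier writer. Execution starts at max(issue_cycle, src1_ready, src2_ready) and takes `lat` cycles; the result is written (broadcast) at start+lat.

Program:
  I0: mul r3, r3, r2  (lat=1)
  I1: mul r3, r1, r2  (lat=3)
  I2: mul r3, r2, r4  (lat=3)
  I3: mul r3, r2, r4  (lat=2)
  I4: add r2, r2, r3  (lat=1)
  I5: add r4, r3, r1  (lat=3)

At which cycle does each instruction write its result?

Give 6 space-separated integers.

Answer: 2 5 6 6 7 9

Derivation:
I0 mul r3: issue@1 deps=(None,None) exec_start@1 write@2
I1 mul r3: issue@2 deps=(None,None) exec_start@2 write@5
I2 mul r3: issue@3 deps=(None,None) exec_start@3 write@6
I3 mul r3: issue@4 deps=(None,None) exec_start@4 write@6
I4 add r2: issue@5 deps=(None,3) exec_start@6 write@7
I5 add r4: issue@6 deps=(3,None) exec_start@6 write@9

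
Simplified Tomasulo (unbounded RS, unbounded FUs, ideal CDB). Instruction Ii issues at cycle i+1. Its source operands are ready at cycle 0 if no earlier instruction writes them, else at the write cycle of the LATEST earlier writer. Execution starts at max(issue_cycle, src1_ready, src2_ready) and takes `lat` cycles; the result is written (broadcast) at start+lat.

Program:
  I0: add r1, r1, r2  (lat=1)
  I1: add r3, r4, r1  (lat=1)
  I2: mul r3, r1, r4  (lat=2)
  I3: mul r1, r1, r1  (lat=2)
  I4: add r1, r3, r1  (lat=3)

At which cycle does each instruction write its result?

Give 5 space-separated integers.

Answer: 2 3 5 6 9

Derivation:
I0 add r1: issue@1 deps=(None,None) exec_start@1 write@2
I1 add r3: issue@2 deps=(None,0) exec_start@2 write@3
I2 mul r3: issue@3 deps=(0,None) exec_start@3 write@5
I3 mul r1: issue@4 deps=(0,0) exec_start@4 write@6
I4 add r1: issue@5 deps=(2,3) exec_start@6 write@9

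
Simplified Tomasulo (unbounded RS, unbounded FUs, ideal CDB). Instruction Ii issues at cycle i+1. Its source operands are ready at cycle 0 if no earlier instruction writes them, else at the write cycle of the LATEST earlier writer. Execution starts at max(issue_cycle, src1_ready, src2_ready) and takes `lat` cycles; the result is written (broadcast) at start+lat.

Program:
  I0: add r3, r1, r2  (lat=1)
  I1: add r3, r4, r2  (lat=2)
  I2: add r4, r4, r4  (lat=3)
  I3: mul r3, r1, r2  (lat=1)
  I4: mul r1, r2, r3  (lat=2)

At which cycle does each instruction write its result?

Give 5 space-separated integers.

I0 add r3: issue@1 deps=(None,None) exec_start@1 write@2
I1 add r3: issue@2 deps=(None,None) exec_start@2 write@4
I2 add r4: issue@3 deps=(None,None) exec_start@3 write@6
I3 mul r3: issue@4 deps=(None,None) exec_start@4 write@5
I4 mul r1: issue@5 deps=(None,3) exec_start@5 write@7

Answer: 2 4 6 5 7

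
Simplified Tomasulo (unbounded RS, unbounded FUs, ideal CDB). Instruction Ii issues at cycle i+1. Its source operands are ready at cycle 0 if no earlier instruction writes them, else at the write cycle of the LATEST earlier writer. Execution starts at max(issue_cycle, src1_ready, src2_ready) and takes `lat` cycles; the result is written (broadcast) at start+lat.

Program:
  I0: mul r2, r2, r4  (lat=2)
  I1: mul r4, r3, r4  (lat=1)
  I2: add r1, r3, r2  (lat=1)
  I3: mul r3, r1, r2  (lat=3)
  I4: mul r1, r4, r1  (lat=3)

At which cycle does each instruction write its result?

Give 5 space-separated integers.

Answer: 3 3 4 7 8

Derivation:
I0 mul r2: issue@1 deps=(None,None) exec_start@1 write@3
I1 mul r4: issue@2 deps=(None,None) exec_start@2 write@3
I2 add r1: issue@3 deps=(None,0) exec_start@3 write@4
I3 mul r3: issue@4 deps=(2,0) exec_start@4 write@7
I4 mul r1: issue@5 deps=(1,2) exec_start@5 write@8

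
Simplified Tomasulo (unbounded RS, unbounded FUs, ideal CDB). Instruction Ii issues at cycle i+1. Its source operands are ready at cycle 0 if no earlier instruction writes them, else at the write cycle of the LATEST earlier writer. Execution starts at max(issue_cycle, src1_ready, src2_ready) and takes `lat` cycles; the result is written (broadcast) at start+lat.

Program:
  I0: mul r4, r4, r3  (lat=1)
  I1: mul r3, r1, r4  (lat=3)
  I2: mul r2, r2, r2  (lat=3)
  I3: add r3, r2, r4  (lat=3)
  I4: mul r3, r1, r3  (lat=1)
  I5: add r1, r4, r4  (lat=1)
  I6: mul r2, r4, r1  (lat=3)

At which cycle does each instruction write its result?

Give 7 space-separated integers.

Answer: 2 5 6 9 10 7 10

Derivation:
I0 mul r4: issue@1 deps=(None,None) exec_start@1 write@2
I1 mul r3: issue@2 deps=(None,0) exec_start@2 write@5
I2 mul r2: issue@3 deps=(None,None) exec_start@3 write@6
I3 add r3: issue@4 deps=(2,0) exec_start@6 write@9
I4 mul r3: issue@5 deps=(None,3) exec_start@9 write@10
I5 add r1: issue@6 deps=(0,0) exec_start@6 write@7
I6 mul r2: issue@7 deps=(0,5) exec_start@7 write@10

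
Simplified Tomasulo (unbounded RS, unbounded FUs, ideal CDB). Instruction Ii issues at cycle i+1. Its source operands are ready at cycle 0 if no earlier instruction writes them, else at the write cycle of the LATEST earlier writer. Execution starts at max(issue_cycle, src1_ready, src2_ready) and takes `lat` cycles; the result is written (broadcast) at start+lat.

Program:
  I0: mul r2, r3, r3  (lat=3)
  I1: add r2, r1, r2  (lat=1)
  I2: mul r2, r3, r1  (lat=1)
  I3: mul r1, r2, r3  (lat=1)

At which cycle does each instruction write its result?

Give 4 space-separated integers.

Answer: 4 5 4 5

Derivation:
I0 mul r2: issue@1 deps=(None,None) exec_start@1 write@4
I1 add r2: issue@2 deps=(None,0) exec_start@4 write@5
I2 mul r2: issue@3 deps=(None,None) exec_start@3 write@4
I3 mul r1: issue@4 deps=(2,None) exec_start@4 write@5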